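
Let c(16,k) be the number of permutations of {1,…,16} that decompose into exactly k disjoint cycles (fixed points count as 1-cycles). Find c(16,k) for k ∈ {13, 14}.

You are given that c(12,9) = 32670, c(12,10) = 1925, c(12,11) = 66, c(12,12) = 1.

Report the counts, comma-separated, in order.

218400, 6580

@13  (13,10):1925·12+32670→55770, (13,11):66·12+1925→2717, (13,12):1·12+66→78, (13,13):0·12+1→1
@14  (14,11):2717·13+55770→91091, (14,12):78·13+2717→3731, (14,13):1·13+78→91, (14,14):0·13+1→1
@15  (15,12):3731·14+91091→143325, (15,13):91·14+3731→5005, (15,14):1·14+91→105
@16  (16,13):5005·15+143325→218400, (16,14):105·15+5005→6580
Read c(16,13) = 218400, c(16,14) = 6580.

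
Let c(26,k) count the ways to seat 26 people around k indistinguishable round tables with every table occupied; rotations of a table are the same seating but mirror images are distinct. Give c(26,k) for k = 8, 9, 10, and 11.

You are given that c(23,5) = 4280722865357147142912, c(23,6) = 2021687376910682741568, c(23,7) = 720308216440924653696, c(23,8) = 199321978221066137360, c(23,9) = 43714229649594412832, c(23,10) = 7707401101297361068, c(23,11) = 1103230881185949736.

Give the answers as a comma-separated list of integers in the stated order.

4144457803247115877036800, 1001369304512841374110000, 196928100451110820242880, 31882014375298512782500

r24: T_24,6=23×2021687376910682741568+4280722865357147142912=50779532534302850198976; T_24,7=23×720308216440924653696+2021687376910682741568=18588776355051949776576; T_24,8=23×199321978221066137360+720308216440924653696=5304713715525445812976; T_24,9=23×43714229649594412832+199321978221066137360=1204749260161737632496; T_24,10=23×7707401101297361068+43714229649594412832=220984454979433717396; T_24,11=23×1103230881185949736+7707401101297361068=33081711368574204996
r25: T_25,7=24×18588776355051949776576+50779532534302850198976=496910165055549644836800; T_25,8=24×5304713715525445812976+18588776355051949776576=145901905527662649288000; T_25,9=24×1204749260161737632496+5304713715525445812976=34218695959407148992880; T_25,10=24×220984454979433717396+1204749260161737632496=6508376179668146850000; T_25,11=24×33081711368574204996+220984454979433717396=1014945527825214637300
r26: T_26,8=25×145901905527662649288000+496910165055549644836800=4144457803247115877036800; T_26,9=25×34218695959407148992880+145901905527662649288000=1001369304512841374110000; T_26,10=25×6508376179668146850000+34218695959407148992880=196928100451110820242880; T_26,11=25×1014945527825214637300+6508376179668146850000=31882014375298512782500
Read c(26,8) = 4144457803247115877036800, c(26,9) = 1001369304512841374110000, c(26,10) = 196928100451110820242880, c(26,11) = 31882014375298512782500.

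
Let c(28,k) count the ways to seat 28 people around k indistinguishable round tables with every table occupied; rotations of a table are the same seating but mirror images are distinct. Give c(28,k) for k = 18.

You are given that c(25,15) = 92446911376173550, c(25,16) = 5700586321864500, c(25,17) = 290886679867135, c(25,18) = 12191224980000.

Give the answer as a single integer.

1340675942971287195

i=26: T(26,16)=92446911376173550+25·5700586321864500=234961569422786050 | T(26,17)=5700586321864500+25·290886679867135=12972753318542875 | T(26,18)=290886679867135+25·12191224980000=595667304367135
i=27: T(27,17)=234961569422786050+26·12972753318542875=572253155704900800 | T(27,18)=12972753318542875+26·595667304367135=28460103232088385
i=28: T(28,18)=572253155704900800+27·28460103232088385=1340675942971287195
Read c(28,18) = 1340675942971287195.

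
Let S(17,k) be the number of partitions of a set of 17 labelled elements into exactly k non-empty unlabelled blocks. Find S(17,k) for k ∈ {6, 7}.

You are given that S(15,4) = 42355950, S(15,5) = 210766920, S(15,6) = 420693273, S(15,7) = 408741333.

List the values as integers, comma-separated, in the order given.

row 16: T[16][5]=5·210766920+42355950=1096190550  T[16][6]=6·420693273+210766920=2734926558  T[16][7]=7·408741333+420693273=3281882604
row 17: T[17][6]=6·2734926558+1096190550=17505749898  T[17][7]=7·3281882604+2734926558=25708104786
Read S(17,6) = 17505749898, S(17,7) = 25708104786.

17505749898, 25708104786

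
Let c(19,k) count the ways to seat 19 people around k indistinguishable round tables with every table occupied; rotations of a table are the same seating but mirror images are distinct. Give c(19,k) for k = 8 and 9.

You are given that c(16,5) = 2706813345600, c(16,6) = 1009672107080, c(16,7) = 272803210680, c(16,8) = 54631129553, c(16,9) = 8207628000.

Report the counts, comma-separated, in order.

[17] T[17,6]:16*1009672107080+2706813345600=18861567058880 · T[17,7]:16*272803210680+1009672107080=5374523477960 · T[17,8]:16*54631129553+272803210680=1146901283528 · T[17,9]:16*8207628000+54631129553=185953177553
[18] T[18,7]:17*5374523477960+18861567058880=110228466184200 · T[18,8]:17*1146901283528+5374523477960=24871845297936 · T[18,9]:17*185953177553+1146901283528=4308105301929
[19] T[19,8]:18*24871845297936+110228466184200=557921681547048 · T[19,9]:18*4308105301929+24871845297936=102417740732658
Read c(19,8) = 557921681547048, c(19,9) = 102417740732658.

557921681547048, 102417740732658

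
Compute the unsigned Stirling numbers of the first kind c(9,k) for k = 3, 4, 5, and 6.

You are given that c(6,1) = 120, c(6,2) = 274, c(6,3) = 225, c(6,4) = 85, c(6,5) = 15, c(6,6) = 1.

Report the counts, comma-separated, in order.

118124, 67284, 22449, 4536

@7  (7,1):120·6+0→720, (7,2):274·6+120→1764, (7,3):225·6+274→1624, (7,4):85·6+225→735, (7,5):15·6+85→175, (7,6):1·6+15→21
@8  (8,2):1764·7+720→13068, (8,3):1624·7+1764→13132, (8,4):735·7+1624→6769, (8,5):175·7+735→1960, (8,6):21·7+175→322
@9  (9,3):13132·8+13068→118124, (9,4):6769·8+13132→67284, (9,5):1960·8+6769→22449, (9,6):322·8+1960→4536
Read c(9,3) = 118124, c(9,4) = 67284, c(9,5) = 22449, c(9,6) = 4536.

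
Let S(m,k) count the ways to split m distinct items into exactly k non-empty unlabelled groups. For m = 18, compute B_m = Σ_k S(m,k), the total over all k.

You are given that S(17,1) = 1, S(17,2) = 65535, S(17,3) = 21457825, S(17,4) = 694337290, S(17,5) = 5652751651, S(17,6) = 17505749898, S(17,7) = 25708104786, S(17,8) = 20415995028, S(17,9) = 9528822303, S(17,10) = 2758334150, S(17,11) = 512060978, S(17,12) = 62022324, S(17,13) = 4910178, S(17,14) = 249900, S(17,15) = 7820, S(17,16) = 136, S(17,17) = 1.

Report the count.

i=18: T(18,1)=0+1·1=1 | T(18,2)=1+2·65535=131071 | T(18,3)=65535+3·21457825=64439010 | T(18,4)=21457825+4·694337290=2798806985 | T(18,5)=694337290+5·5652751651=28958095545 | T(18,6)=5652751651+6·17505749898=110687251039 | T(18,7)=17505749898+7·25708104786=197462483400 | T(18,8)=25708104786+8·20415995028=189036065010 | T(18,9)=20415995028+9·9528822303=106175395755 | T(18,10)=9528822303+10·2758334150=37112163803 | T(18,11)=2758334150+11·512060978=8391004908 | T(18,12)=512060978+12·62022324=1256328866 | T(18,13)=62022324+13·4910178=125854638 | T(18,14)=4910178+14·249900=8408778 | T(18,15)=249900+15·7820=367200 | T(18,16)=7820+16·136=9996 | T(18,17)=136+17·1=153 | T(18,18)=1+18·0=1
B_18 = ΣS(18,k) = 1+131071+64439010+2798806985+28958095545+110687251039+197462483400+189036065010+106175395755+37112163803+8391004908+1256328866+125854638+8408778+367200+9996+153+1 = 682076806159

682076806159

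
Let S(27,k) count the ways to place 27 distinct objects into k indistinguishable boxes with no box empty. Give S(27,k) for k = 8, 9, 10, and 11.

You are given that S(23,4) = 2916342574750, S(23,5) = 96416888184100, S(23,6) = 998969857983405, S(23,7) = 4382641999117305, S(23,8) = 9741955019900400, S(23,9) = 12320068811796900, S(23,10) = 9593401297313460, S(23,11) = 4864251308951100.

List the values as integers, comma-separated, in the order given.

47628831813556336200, 106563273280541795575, 143197070509423605675, 123519417123830092365

@24  (24,5):96416888184100·5+2916342574750→485000783495250, (24,6):998969857983405·6+96416888184100→6090236036084530, (24,7):4382641999117305·7+998969857983405→31677463851804540, (24,8):9741955019900400·8+4382641999117305→82318282158320505, (24,9):12320068811796900·9+9741955019900400→120622574326072500, (24,10):9593401297313460·10+12320068811796900→108254081784931500, (24,11):4864251308951100·11+9593401297313460→63100165695775560
@25  (25,6):6090236036084530·6+485000783495250→37026417000002430, (25,7):31677463851804540·7+6090236036084530→227832482998716310, (25,8):82318282158320505·8+31677463851804540→690223721118368580, (25,9):120622574326072500·9+82318282158320505→1167921451092973005, (25,10):108254081784931500·10+120622574326072500→1203163392175387500, (25,11):63100165695775560·11+108254081784931500→802355904438462660
@26  (26,7):227832482998716310·7+37026417000002430→1631853797991016600, (26,8):690223721118368580·8+227832482998716310→5749622251945664950, (26,9):1167921451092973005·9+690223721118368580→11201516780955125625, (26,10):1203163392175387500·10+1167921451092973005→13199555372846848005, (26,11):802355904438462660·11+1203163392175387500→10029078340998476760
@27  (27,8):5749622251945664950·8+1631853797991016600→47628831813556336200, (27,9):11201516780955125625·9+5749622251945664950→106563273280541795575, (27,10):13199555372846848005·10+11201516780955125625→143197070509423605675, (27,11):10029078340998476760·11+13199555372846848005→123519417123830092365
Read S(27,8) = 47628831813556336200, S(27,9) = 106563273280541795575, S(27,10) = 143197070509423605675, S(27,11) = 123519417123830092365.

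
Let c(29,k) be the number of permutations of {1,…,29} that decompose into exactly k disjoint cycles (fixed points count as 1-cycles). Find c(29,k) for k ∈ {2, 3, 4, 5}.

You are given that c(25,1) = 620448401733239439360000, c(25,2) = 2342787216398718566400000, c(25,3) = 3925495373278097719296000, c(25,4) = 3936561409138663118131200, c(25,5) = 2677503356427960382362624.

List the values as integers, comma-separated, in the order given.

1197348677077520393310044160000, 2105684281550279072336117760000, 2236045380156380112643362816000, 1625014498326371300452283596800

[26] T[26,1]:25*620448401733239439360000+0=15511210043330985984000000 · T[26,2]:25*2342787216398718566400000+620448401733239439360000=59190128811701203599360000 · T[26,3]:25*3925495373278097719296000+2342787216398718566400000=100480171548351161548800000 · T[26,4]:25*3936561409138663118131200+3925495373278097719296000=102339530601744675672576000 · T[26,5]:25*2677503356427960382362624+3936561409138663118131200=70874145319837672677196800
[27] T[27,1]:26*15511210043330985984000000+0=403291461126605635584000000 · T[27,2]:26*59190128811701203599360000+15511210043330985984000000=1554454559147562279567360000 · T[27,3]:26*100480171548351161548800000+59190128811701203599360000=2671674589068831403868160000 · T[27,4]:26*102339530601744675672576000+100480171548351161548800000=2761307967193712729035776000 · T[27,5]:26*70874145319837672677196800+102339530601744675672576000=1945067308917524165279692800
[28] T[28,1]:27*403291461126605635584000000+0=10888869450418352160768000000 · T[28,2]:27*1554454559147562279567360000+403291461126605635584000000=42373564558110787183902720000 · T[28,3]:27*2671674589068831403868160000+1554454559147562279567360000=73689668464006010184007680000 · T[28,4]:27*2761307967193712729035776000+2671674589068831403868160000=77226989703299075087834112000 · T[28,5]:27*1945067308917524165279692800+2761307967193712729035776000=55278125307966865191587481600
[29] T[29,2]:28*42373564558110787183902720000+10888869450418352160768000000=1197348677077520393310044160000 · T[29,3]:28*73689668464006010184007680000+42373564558110787183902720000=2105684281550279072336117760000 · T[29,4]:28*77226989703299075087834112000+73689668464006010184007680000=2236045380156380112643362816000 · T[29,5]:28*55278125307966865191587481600+77226989703299075087834112000=1625014498326371300452283596800
Read c(29,2) = 1197348677077520393310044160000, c(29,3) = 2105684281550279072336117760000, c(29,4) = 2236045380156380112643362816000, c(29,5) = 1625014498326371300452283596800.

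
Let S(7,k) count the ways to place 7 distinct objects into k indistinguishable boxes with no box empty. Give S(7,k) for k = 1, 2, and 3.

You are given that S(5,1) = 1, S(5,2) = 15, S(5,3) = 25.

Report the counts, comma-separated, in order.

@6  (6,1):1·1+0→1, (6,2):15·2+1→31, (6,3):25·3+15→90
@7  (7,1):1·1+0→1, (7,2):31·2+1→63, (7,3):90·3+31→301
Read S(7,1) = 1, S(7,2) = 63, S(7,3) = 301.

1, 63, 301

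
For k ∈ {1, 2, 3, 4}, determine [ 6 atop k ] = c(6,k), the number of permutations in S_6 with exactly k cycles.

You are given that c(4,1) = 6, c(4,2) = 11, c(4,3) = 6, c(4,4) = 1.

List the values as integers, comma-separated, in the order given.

120, 274, 225, 85

@5  (5,1):6·4+0→24, (5,2):11·4+6→50, (5,3):6·4+11→35, (5,4):1·4+6→10
@6  (6,1):24·5+0→120, (6,2):50·5+24→274, (6,3):35·5+50→225, (6,4):10·5+35→85
Read c(6,1) = 120, c(6,2) = 274, c(6,3) = 225, c(6,4) = 85.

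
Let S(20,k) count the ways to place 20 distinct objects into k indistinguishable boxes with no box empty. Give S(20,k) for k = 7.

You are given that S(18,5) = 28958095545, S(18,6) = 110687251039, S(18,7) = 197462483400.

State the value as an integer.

11143554045652

row 19: T[19][6]=6·110687251039+28958095545=693081601779  T[19][7]=7·197462483400+110687251039=1492924634839
row 20: T[20][7]=7·1492924634839+693081601779=11143554045652
Read S(20,7) = 11143554045652.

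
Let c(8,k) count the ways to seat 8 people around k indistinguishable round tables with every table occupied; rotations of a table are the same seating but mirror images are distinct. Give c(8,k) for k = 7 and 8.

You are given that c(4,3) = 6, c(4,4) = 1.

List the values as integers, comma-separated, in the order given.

28, 1

[5] T[5,4]:4*1+6=10 · T[5,5]:4*0+1=1
[6] T[6,5]:5*1+10=15 · T[6,6]:5*0+1=1
[7] T[7,6]:6*1+15=21 · T[7,7]:6*0+1=1
[8] T[8,7]:7*1+21=28 · T[8,8]:7*0+1=1
Read c(8,7) = 28, c(8,8) = 1.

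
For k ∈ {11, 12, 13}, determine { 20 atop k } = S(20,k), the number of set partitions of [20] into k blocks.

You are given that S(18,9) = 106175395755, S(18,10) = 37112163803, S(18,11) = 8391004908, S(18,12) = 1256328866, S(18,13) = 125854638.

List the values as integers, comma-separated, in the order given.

row 19: T[19][10]=10·37112163803+106175395755=477297033785  T[19][11]=11·8391004908+37112163803=129413217791  T[19][12]=12·1256328866+8391004908=23466951300  T[19][13]=13·125854638+1256328866=2892439160
row 20: T[20][11]=11·129413217791+477297033785=1900842429486  T[20][12]=12·23466951300+129413217791=411016633391  T[20][13]=13·2892439160+23466951300=61068660380
Read S(20,11) = 1900842429486, S(20,12) = 411016633391, S(20,13) = 61068660380.

1900842429486, 411016633391, 61068660380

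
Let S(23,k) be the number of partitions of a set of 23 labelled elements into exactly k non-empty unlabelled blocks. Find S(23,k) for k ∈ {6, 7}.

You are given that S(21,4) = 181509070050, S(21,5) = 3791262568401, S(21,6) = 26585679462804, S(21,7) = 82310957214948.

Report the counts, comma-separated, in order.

row 22: T[22][5]=5·3791262568401+181509070050=19137821912055  T[22][6]=6·26585679462804+3791262568401=163305339345225  T[22][7]=7·82310957214948+26585679462804=602762379967440
row 23: T[23][6]=6·163305339345225+19137821912055=998969857983405  T[23][7]=7·602762379967440+163305339345225=4382641999117305
Read S(23,6) = 998969857983405, S(23,7) = 4382641999117305.

998969857983405, 4382641999117305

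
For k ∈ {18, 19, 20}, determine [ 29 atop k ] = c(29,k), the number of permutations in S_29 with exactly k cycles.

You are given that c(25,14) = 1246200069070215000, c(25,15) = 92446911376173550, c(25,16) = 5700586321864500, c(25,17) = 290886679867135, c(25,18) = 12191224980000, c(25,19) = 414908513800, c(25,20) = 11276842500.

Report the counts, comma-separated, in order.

i=26: T(26,15)=1246200069070215000+25·92446911376173550=3557372853474553750 | T(26,16)=92446911376173550+25·5700586321864500=234961569422786050 | T(26,17)=5700586321864500+25·290886679867135=12972753318542875 | T(26,18)=290886679867135+25·12191224980000=595667304367135 | T(26,19)=12191224980000+25·414908513800=22563937825000 | T(26,20)=414908513800+25·11276842500=696829576300
i=27: T(27,16)=3557372853474553750+26·234961569422786050=9666373658466991050 | T(27,17)=234961569422786050+26·12972753318542875=572253155704900800 | T(27,18)=12972753318542875+26·595667304367135=28460103232088385 | T(27,19)=595667304367135+26·22563937825000=1182329687817135 | T(27,20)=22563937825000+26·696829576300=40681506808800
i=28: T(28,17)=9666373658466991050+27·572253155704900800=25117208862499312650 | T(28,18)=572253155704900800+27·28460103232088385=1340675942971287195 | T(28,19)=28460103232088385+27·1182329687817135=60383004803151030 | T(28,20)=1182329687817135+27·40681506808800=2280730371654735
i=29: T(29,18)=25117208862499312650+28·1340675942971287195=62656135265695354110 | T(29,19)=1340675942971287195+28·60383004803151030=3031400077459516035 | T(29,20)=60383004803151030+28·2280730371654735=124243455209483610
Read c(29,18) = 62656135265695354110, c(29,19) = 3031400077459516035, c(29,20) = 124243455209483610.

62656135265695354110, 3031400077459516035, 124243455209483610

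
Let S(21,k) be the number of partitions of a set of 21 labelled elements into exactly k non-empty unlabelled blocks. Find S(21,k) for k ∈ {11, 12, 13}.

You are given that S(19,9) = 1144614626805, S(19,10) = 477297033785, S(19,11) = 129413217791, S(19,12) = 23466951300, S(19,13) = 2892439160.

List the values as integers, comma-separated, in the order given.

26826851689001, 6833042030178, 1204909218331

[20] T[20,10]:10*477297033785+1144614626805=5917584964655 · T[20,11]:11*129413217791+477297033785=1900842429486 · T[20,12]:12*23466951300+129413217791=411016633391 · T[20,13]:13*2892439160+23466951300=61068660380
[21] T[21,11]:11*1900842429486+5917584964655=26826851689001 · T[21,12]:12*411016633391+1900842429486=6833042030178 · T[21,13]:13*61068660380+411016633391=1204909218331
Read S(21,11) = 26826851689001, S(21,12) = 6833042030178, S(21,13) = 1204909218331.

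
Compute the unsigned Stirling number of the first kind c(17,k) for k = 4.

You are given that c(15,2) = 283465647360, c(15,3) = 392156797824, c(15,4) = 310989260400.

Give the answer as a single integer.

r16: T_16,3=15×392156797824+283465647360=6165817614720; T_16,4=15×310989260400+392156797824=5056995703824
r17: T_17,4=16×5056995703824+6165817614720=87077748875904
Read c(17,4) = 87077748875904.

87077748875904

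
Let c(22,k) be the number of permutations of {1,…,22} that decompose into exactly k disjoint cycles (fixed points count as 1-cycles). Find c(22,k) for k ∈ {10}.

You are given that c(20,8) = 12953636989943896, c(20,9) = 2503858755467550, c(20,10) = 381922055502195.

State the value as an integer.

276019109275035346

row 21: T[21][9]=20·2503858755467550+12953636989943896=63030812099294896  T[21][10]=20·381922055502195+2503858755467550=10142299865511450
row 22: T[22][10]=21·10142299865511450+63030812099294896=276019109275035346
Read c(22,10) = 276019109275035346.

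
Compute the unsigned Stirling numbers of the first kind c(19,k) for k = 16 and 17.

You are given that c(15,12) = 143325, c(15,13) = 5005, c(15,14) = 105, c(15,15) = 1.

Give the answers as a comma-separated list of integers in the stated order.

@16  (16,13):5005·15+143325→218400, (16,14):105·15+5005→6580, (16,15):1·15+105→120, (16,16):0·15+1→1
@17  (17,14):6580·16+218400→323680, (17,15):120·16+6580→8500, (17,16):1·16+120→136, (17,17):0·16+1→1
@18  (18,15):8500·17+323680→468180, (18,16):136·17+8500→10812, (18,17):1·17+136→153
@19  (19,16):10812·18+468180→662796, (19,17):153·18+10812→13566
Read c(19,16) = 662796, c(19,17) = 13566.

662796, 13566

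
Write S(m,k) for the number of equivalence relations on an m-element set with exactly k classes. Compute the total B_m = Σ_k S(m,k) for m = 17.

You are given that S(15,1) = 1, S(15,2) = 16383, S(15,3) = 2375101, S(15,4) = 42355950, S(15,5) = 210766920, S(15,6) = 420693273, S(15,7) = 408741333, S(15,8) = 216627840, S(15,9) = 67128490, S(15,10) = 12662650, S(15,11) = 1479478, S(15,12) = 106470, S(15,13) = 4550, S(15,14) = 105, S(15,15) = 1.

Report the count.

82864869804

r16: T_16,1=1×1+0=1; T_16,2=2×16383+1=32767; T_16,3=3×2375101+16383=7141686; T_16,4=4×42355950+2375101=171798901; T_16,5=5×210766920+42355950=1096190550; T_16,6=6×420693273+210766920=2734926558; T_16,7=7×408741333+420693273=3281882604; T_16,8=8×216627840+408741333=2141764053; T_16,9=9×67128490+216627840=820784250; T_16,10=10×12662650+67128490=193754990; T_16,11=11×1479478+12662650=28936908; T_16,12=12×106470+1479478=2757118; T_16,13=13×4550+106470=165620; T_16,14=14×105+4550=6020; T_16,15=15×1+105=120; T_16,16=16×0+1=1
r17: T_17,1=1×1+0=1; T_17,2=2×32767+1=65535; T_17,3=3×7141686+32767=21457825; T_17,4=4×171798901+7141686=694337290; T_17,5=5×1096190550+171798901=5652751651; T_17,6=6×2734926558+1096190550=17505749898; T_17,7=7×3281882604+2734926558=25708104786; T_17,8=8×2141764053+3281882604=20415995028; T_17,9=9×820784250+2141764053=9528822303; T_17,10=10×193754990+820784250=2758334150; T_17,11=11×28936908+193754990=512060978; T_17,12=12×2757118+28936908=62022324; T_17,13=13×165620+2757118=4910178; T_17,14=14×6020+165620=249900; T_17,15=15×120+6020=7820; T_17,16=16×1+120=136; T_17,17=17×0+1=1
B_17 = ΣS(17,k) = 1+65535+21457825+694337290+5652751651+17505749898+25708104786+20415995028+9528822303+2758334150+512060978+62022324+4910178+249900+7820+136+1 = 82864869804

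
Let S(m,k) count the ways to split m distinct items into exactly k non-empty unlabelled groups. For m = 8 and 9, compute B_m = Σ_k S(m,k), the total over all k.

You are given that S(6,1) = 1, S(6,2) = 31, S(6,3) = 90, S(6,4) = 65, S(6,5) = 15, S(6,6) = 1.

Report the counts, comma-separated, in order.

4140, 21147

[7] T[7,1]:1*1+0=1 · T[7,2]:2*31+1=63 · T[7,3]:3*90+31=301 · T[7,4]:4*65+90=350 · T[7,5]:5*15+65=140 · T[7,6]:6*1+15=21 · T[7,7]:7*0+1=1
[8] T[8,1]:1*1+0=1 · T[8,2]:2*63+1=127 · T[8,3]:3*301+63=966 · T[8,4]:4*350+301=1701 · T[8,5]:5*140+350=1050 · T[8,6]:6*21+140=266 · T[8,7]:7*1+21=28 · T[8,8]:8*0+1=1
[9] T[9,1]:1*1+0=1 · T[9,2]:2*127+1=255 · T[9,3]:3*966+127=3025 · T[9,4]:4*1701+966=7770 · T[9,5]:5*1050+1701=6951 · T[9,6]:6*266+1050=2646 · T[9,7]:7*28+266=462 · T[9,8]:8*1+28=36 · T[9,9]:9*0+1=1
B_8 = ΣS(8,k) = 1+127+966+1701+1050+266+28+1 = 4140
B_9 = ΣS(9,k) = 1+255+3025+7770+6951+2646+462+36+1 = 21147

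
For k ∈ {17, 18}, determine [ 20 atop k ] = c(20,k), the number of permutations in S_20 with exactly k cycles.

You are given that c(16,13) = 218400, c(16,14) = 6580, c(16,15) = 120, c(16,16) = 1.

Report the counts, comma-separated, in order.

r17: T_17,14=16×6580+218400=323680; T_17,15=16×120+6580=8500; T_17,16=16×1+120=136; T_17,17=16×0+1=1
r18: T_18,15=17×8500+323680=468180; T_18,16=17×136+8500=10812; T_18,17=17×1+136=153; T_18,18=17×0+1=1
r19: T_19,16=18×10812+468180=662796; T_19,17=18×153+10812=13566; T_19,18=18×1+153=171
r20: T_20,17=19×13566+662796=920550; T_20,18=19×171+13566=16815
Read c(20,17) = 920550, c(20,18) = 16815.

920550, 16815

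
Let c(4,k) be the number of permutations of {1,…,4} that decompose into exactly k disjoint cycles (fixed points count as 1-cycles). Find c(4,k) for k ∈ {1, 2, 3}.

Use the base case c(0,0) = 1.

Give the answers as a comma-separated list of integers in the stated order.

6, 11, 6

r1: T_1,1=0×0+1=1
r2: T_2,1=1×1+0=1; T_2,2=1×0+1=1
r3: T_3,1=2×1+0=2; T_3,2=2×1+1=3; T_3,3=2×0+1=1
r4: T_4,1=3×2+0=6; T_4,2=3×3+2=11; T_4,3=3×1+3=6
Read c(4,1) = 6, c(4,2) = 11, c(4,3) = 6.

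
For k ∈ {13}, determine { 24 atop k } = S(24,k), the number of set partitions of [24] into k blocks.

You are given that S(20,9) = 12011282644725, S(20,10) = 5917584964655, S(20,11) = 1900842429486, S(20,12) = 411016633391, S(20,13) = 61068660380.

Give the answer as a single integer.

6888836057922000

i=21: T(21,10)=12011282644725+10·5917584964655=71187132291275 | T(21,11)=5917584964655+11·1900842429486=26826851689001 | T(21,12)=1900842429486+12·411016633391=6833042030178 | T(21,13)=411016633391+13·61068660380=1204909218331
i=22: T(22,11)=71187132291275+11·26826851689001=366282500870286 | T(22,12)=26826851689001+12·6833042030178=108823356051137 | T(22,13)=6833042030178+13·1204909218331=22496861868481
i=23: T(23,12)=366282500870286+12·108823356051137=1672162773483930 | T(23,13)=108823356051137+13·22496861868481=401282560341390
i=24: T(24,13)=1672162773483930+13·401282560341390=6888836057922000
Read S(24,13) = 6888836057922000.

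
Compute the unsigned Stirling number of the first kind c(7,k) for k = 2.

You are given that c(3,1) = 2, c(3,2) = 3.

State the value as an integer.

r4: T_4,1=3×2+0=6; T_4,2=3×3+2=11
r5: T_5,1=4×6+0=24; T_5,2=4×11+6=50
r6: T_6,1=5×24+0=120; T_6,2=5×50+24=274
r7: T_7,2=6×274+120=1764
Read c(7,2) = 1764.

1764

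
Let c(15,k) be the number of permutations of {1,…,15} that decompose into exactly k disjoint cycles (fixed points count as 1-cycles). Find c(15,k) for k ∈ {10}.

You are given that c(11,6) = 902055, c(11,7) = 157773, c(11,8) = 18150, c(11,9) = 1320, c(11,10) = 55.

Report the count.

[12] T[12,7]:11*157773+902055=2637558 · T[12,8]:11*18150+157773=357423 · T[12,9]:11*1320+18150=32670 · T[12,10]:11*55+1320=1925
[13] T[13,8]:12*357423+2637558=6926634 · T[13,9]:12*32670+357423=749463 · T[13,10]:12*1925+32670=55770
[14] T[14,9]:13*749463+6926634=16669653 · T[14,10]:13*55770+749463=1474473
[15] T[15,10]:14*1474473+16669653=37312275
Read c(15,10) = 37312275.

37312275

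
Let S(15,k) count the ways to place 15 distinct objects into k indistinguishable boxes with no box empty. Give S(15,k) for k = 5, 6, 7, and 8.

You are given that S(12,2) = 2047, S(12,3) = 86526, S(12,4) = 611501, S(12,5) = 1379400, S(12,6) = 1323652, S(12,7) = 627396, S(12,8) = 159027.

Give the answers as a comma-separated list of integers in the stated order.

210766920, 420693273, 408741333, 216627840

@13  (13,3):86526·3+2047→261625, (13,4):611501·4+86526→2532530, (13,5):1379400·5+611501→7508501, (13,6):1323652·6+1379400→9321312, (13,7):627396·7+1323652→5715424, (13,8):159027·8+627396→1899612
@14  (14,4):2532530·4+261625→10391745, (14,5):7508501·5+2532530→40075035, (14,6):9321312·6+7508501→63436373, (14,7):5715424·7+9321312→49329280, (14,8):1899612·8+5715424→20912320
@15  (15,5):40075035·5+10391745→210766920, (15,6):63436373·6+40075035→420693273, (15,7):49329280·7+63436373→408741333, (15,8):20912320·8+49329280→216627840
Read S(15,5) = 210766920, S(15,6) = 420693273, S(15,7) = 408741333, S(15,8) = 216627840.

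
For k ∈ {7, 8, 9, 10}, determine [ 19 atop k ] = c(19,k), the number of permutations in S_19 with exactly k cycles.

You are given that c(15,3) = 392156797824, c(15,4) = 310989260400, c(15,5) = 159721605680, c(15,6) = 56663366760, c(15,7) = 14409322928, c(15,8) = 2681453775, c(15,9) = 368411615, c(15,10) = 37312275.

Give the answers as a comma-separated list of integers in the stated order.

[16] T[16,4]:15*310989260400+392156797824=5056995703824 · T[16,5]:15*159721605680+310989260400=2706813345600 · T[16,6]:15*56663366760+159721605680=1009672107080 · T[16,7]:15*14409322928+56663366760=272803210680 · T[16,8]:15*2681453775+14409322928=54631129553 · T[16,9]:15*368411615+2681453775=8207628000 · T[16,10]:15*37312275+368411615=928095740
[17] T[17,5]:16*2706813345600+5056995703824=48366009233424 · T[17,6]:16*1009672107080+2706813345600=18861567058880 · T[17,7]:16*272803210680+1009672107080=5374523477960 · T[17,8]:16*54631129553+272803210680=1146901283528 · T[17,9]:16*8207628000+54631129553=185953177553 · T[17,10]:16*928095740+8207628000=23057159840
[18] T[18,6]:17*18861567058880+48366009233424=369012649234384 · T[18,7]:17*5374523477960+18861567058880=110228466184200 · T[18,8]:17*1146901283528+5374523477960=24871845297936 · T[18,9]:17*185953177553+1146901283528=4308105301929 · T[18,10]:17*23057159840+185953177553=577924894833
[19] T[19,7]:18*110228466184200+369012649234384=2353125040549984 · T[19,8]:18*24871845297936+110228466184200=557921681547048 · T[19,9]:18*4308105301929+24871845297936=102417740732658 · T[19,10]:18*577924894833+4308105301929=14710753408923
Read c(19,7) = 2353125040549984, c(19,8) = 557921681547048, c(19,9) = 102417740732658, c(19,10) = 14710753408923.

2353125040549984, 557921681547048, 102417740732658, 14710753408923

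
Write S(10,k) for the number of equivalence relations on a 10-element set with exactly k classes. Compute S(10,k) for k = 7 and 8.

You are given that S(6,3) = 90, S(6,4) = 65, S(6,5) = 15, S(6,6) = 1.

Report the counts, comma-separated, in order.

row 7: T[7][4]=4·65+90=350  T[7][5]=5·15+65=140  T[7][6]=6·1+15=21  T[7][7]=7·0+1=1
row 8: T[8][5]=5·140+350=1050  T[8][6]=6·21+140=266  T[8][7]=7·1+21=28  T[8][8]=8·0+1=1
row 9: T[9][6]=6·266+1050=2646  T[9][7]=7·28+266=462  T[9][8]=8·1+28=36
row 10: T[10][7]=7·462+2646=5880  T[10][8]=8·36+462=750
Read S(10,7) = 5880, S(10,8) = 750.

5880, 750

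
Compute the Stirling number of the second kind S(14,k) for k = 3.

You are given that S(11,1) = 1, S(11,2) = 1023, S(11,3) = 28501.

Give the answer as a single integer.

788970

i=12: T(12,1)=0+1·1=1 | T(12,2)=1+2·1023=2047 | T(12,3)=1023+3·28501=86526
i=13: T(13,2)=1+2·2047=4095 | T(13,3)=2047+3·86526=261625
i=14: T(14,3)=4095+3·261625=788970
Read S(14,3) = 788970.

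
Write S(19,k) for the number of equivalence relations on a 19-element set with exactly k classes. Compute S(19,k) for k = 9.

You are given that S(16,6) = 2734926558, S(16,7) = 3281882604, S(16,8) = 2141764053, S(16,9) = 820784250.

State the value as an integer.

1144614626805

@17  (17,7):3281882604·7+2734926558→25708104786, (17,8):2141764053·8+3281882604→20415995028, (17,9):820784250·9+2141764053→9528822303
@18  (18,8):20415995028·8+25708104786→189036065010, (18,9):9528822303·9+20415995028→106175395755
@19  (19,9):106175395755·9+189036065010→1144614626805
Read S(19,9) = 1144614626805.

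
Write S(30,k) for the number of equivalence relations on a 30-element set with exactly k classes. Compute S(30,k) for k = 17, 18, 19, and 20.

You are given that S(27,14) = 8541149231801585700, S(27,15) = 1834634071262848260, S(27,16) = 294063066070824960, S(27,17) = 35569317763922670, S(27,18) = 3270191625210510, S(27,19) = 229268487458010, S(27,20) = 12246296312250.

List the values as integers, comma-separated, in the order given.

i=28: T(28,15)=8541149231801585700+15·1834634071262848260=36060660300744309600 | T(28,16)=1834634071262848260+16·294063066070824960=6539643128396047620 | T(28,17)=294063066070824960+17·35569317763922670=898741468057510350 | T(28,18)=35569317763922670+18·3270191625210510=94432767017711850 | T(28,19)=3270191625210510+19·229268487458010=7626292886912700 | T(28,20)=229268487458010+20·12246296312250=474194413703010
i=29: T(29,16)=36060660300744309600+16·6539643128396047620=140694950355081071520 | T(29,17)=6539643128396047620+17·898741468057510350=21818248085373723570 | T(29,18)=898741468057510350+18·94432767017711850=2598531274376323650 | T(29,19)=94432767017711850+19·7626292886912700=239332331869053150 | T(29,20)=7626292886912700+20·474194413703010=17110181160972900
i=30: T(30,17)=140694950355081071520+17·21818248085373723570=511605167806434372210 | T(30,18)=21818248085373723570+18·2598531274376323650=68591811024147549270 | T(30,19)=2598531274376323650+19·239332331869053150=7145845579888333500 | T(30,20)=239332331869053150+20·17110181160972900=581535955088511150
Read S(30,17) = 511605167806434372210, S(30,18) = 68591811024147549270, S(30,19) = 7145845579888333500, S(30,20) = 581535955088511150.

511605167806434372210, 68591811024147549270, 7145845579888333500, 581535955088511150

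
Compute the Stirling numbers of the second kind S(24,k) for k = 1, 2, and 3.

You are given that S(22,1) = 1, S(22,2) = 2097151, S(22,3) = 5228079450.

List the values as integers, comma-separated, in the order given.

1, 8388607, 47063200806

[23] T[23,1]:1*1+0=1 · T[23,2]:2*2097151+1=4194303 · T[23,3]:3*5228079450+2097151=15686335501
[24] T[24,1]:1*1+0=1 · T[24,2]:2*4194303+1=8388607 · T[24,3]:3*15686335501+4194303=47063200806
Read S(24,1) = 1, S(24,2) = 8388607, S(24,3) = 47063200806.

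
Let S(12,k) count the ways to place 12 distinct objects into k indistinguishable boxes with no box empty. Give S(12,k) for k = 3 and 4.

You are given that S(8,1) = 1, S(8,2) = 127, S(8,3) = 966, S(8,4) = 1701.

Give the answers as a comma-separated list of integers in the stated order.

86526, 611501

[9] T[9,1]:1*1+0=1 · T[9,2]:2*127+1=255 · T[9,3]:3*966+127=3025 · T[9,4]:4*1701+966=7770
[10] T[10,1]:1*1+0=1 · T[10,2]:2*255+1=511 · T[10,3]:3*3025+255=9330 · T[10,4]:4*7770+3025=34105
[11] T[11,2]:2*511+1=1023 · T[11,3]:3*9330+511=28501 · T[11,4]:4*34105+9330=145750
[12] T[12,3]:3*28501+1023=86526 · T[12,4]:4*145750+28501=611501
Read S(12,3) = 86526, S(12,4) = 611501.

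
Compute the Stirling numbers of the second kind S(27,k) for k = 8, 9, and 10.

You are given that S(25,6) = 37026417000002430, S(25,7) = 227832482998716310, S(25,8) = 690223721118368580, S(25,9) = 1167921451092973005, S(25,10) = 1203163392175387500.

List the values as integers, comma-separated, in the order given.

i=26: T(26,7)=37026417000002430+7·227832482998716310=1631853797991016600 | T(26,8)=227832482998716310+8·690223721118368580=5749622251945664950 | T(26,9)=690223721118368580+9·1167921451092973005=11201516780955125625 | T(26,10)=1167921451092973005+10·1203163392175387500=13199555372846848005
i=27: T(27,8)=1631853797991016600+8·5749622251945664950=47628831813556336200 | T(27,9)=5749622251945664950+9·11201516780955125625=106563273280541795575 | T(27,10)=11201516780955125625+10·13199555372846848005=143197070509423605675
Read S(27,8) = 47628831813556336200, S(27,9) = 106563273280541795575, S(27,10) = 143197070509423605675.

47628831813556336200, 106563273280541795575, 143197070509423605675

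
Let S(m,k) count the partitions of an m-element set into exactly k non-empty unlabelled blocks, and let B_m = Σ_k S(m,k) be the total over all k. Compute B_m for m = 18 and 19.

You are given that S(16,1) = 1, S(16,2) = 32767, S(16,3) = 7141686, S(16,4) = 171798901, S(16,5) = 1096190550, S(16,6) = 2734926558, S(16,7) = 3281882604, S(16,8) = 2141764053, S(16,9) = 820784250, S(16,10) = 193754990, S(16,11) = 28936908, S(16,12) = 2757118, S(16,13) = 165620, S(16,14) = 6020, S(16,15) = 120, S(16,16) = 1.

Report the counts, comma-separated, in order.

682076806159, 5832742205057

r17: T_17,1=1×1+0=1; T_17,2=2×32767+1=65535; T_17,3=3×7141686+32767=21457825; T_17,4=4×171798901+7141686=694337290; T_17,5=5×1096190550+171798901=5652751651; T_17,6=6×2734926558+1096190550=17505749898; T_17,7=7×3281882604+2734926558=25708104786; T_17,8=8×2141764053+3281882604=20415995028; T_17,9=9×820784250+2141764053=9528822303; T_17,10=10×193754990+820784250=2758334150; T_17,11=11×28936908+193754990=512060978; T_17,12=12×2757118+28936908=62022324; T_17,13=13×165620+2757118=4910178; T_17,14=14×6020+165620=249900; T_17,15=15×120+6020=7820; T_17,16=16×1+120=136; T_17,17=17×0+1=1
r18: T_18,1=1×1+0=1; T_18,2=2×65535+1=131071; T_18,3=3×21457825+65535=64439010; T_18,4=4×694337290+21457825=2798806985; T_18,5=5×5652751651+694337290=28958095545; T_18,6=6×17505749898+5652751651=110687251039; T_18,7=7×25708104786+17505749898=197462483400; T_18,8=8×20415995028+25708104786=189036065010; T_18,9=9×9528822303+20415995028=106175395755; T_18,10=10×2758334150+9528822303=37112163803; T_18,11=11×512060978+2758334150=8391004908; T_18,12=12×62022324+512060978=1256328866; T_18,13=13×4910178+62022324=125854638; T_18,14=14×249900+4910178=8408778; T_18,15=15×7820+249900=367200; T_18,16=16×136+7820=9996; T_18,17=17×1+136=153; T_18,18=18×0+1=1
r19: T_19,1=1×1+0=1; T_19,2=2×131071+1=262143; T_19,3=3×64439010+131071=193448101; T_19,4=4×2798806985+64439010=11259666950; T_19,5=5×28958095545+2798806985=147589284710; T_19,6=6×110687251039+28958095545=693081601779; T_19,7=7×197462483400+110687251039=1492924634839; T_19,8=8×189036065010+197462483400=1709751003480; T_19,9=9×106175395755+189036065010=1144614626805; T_19,10=10×37112163803+106175395755=477297033785; T_19,11=11×8391004908+37112163803=129413217791; T_19,12=12×1256328866+8391004908=23466951300; T_19,13=13×125854638+1256328866=2892439160; T_19,14=14×8408778+125854638=243577530; T_19,15=15×367200+8408778=13916778; T_19,16=16×9996+367200=527136; T_19,17=17×153+9996=12597; T_19,18=18×1+153=171; T_19,19=19×0+1=1
B_18 = ΣS(18,k) = 1+131071+64439010+2798806985+28958095545+110687251039+197462483400+189036065010+106175395755+37112163803+8391004908+1256328866+125854638+8408778+367200+9996+153+1 = 682076806159
B_19 = ΣS(19,k) = 1+262143+193448101+11259666950+147589284710+693081601779+1492924634839+1709751003480+1144614626805+477297033785+129413217791+23466951300+2892439160+243577530+13916778+527136+12597+171+1 = 5832742205057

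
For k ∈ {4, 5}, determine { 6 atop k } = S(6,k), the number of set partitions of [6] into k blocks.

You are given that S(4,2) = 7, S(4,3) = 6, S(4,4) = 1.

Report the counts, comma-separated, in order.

i=5: T(5,3)=7+3·6=25 | T(5,4)=6+4·1=10 | T(5,5)=1+5·0=1
i=6: T(6,4)=25+4·10=65 | T(6,5)=10+5·1=15
Read S(6,4) = 65, S(6,5) = 15.

65, 15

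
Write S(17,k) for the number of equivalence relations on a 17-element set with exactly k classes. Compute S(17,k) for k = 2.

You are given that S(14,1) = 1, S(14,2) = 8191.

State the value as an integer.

65535

@15  (15,1):1·1+0→1, (15,2):8191·2+1→16383
@16  (16,1):1·1+0→1, (16,2):16383·2+1→32767
@17  (17,2):32767·2+1→65535
Read S(17,2) = 65535.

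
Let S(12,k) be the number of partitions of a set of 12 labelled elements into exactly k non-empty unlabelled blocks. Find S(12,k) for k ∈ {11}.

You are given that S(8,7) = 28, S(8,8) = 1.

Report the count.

66

[9] T[9,8]:8*1+28=36 · T[9,9]:9*0+1=1
[10] T[10,9]:9*1+36=45 · T[10,10]:10*0+1=1
[11] T[11,10]:10*1+45=55 · T[11,11]:11*0+1=1
[12] T[12,11]:11*1+55=66
Read S(12,11) = 66.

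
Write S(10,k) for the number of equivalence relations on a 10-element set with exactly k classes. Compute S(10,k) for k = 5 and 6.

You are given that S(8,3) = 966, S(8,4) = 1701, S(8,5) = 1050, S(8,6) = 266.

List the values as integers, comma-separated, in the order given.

42525, 22827

row 9: T[9][4]=4·1701+966=7770  T[9][5]=5·1050+1701=6951  T[9][6]=6·266+1050=2646
row 10: T[10][5]=5·6951+7770=42525  T[10][6]=6·2646+6951=22827
Read S(10,5) = 42525, S(10,6) = 22827.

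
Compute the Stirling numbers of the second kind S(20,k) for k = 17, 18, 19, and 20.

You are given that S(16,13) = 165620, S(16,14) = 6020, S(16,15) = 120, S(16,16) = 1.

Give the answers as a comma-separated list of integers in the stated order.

741285, 15675, 190, 1

row 17: T[17][14]=14·6020+165620=249900  T[17][15]=15·120+6020=7820  T[17][16]=16·1+120=136  T[17][17]=17·0+1=1
row 18: T[18][15]=15·7820+249900=367200  T[18][16]=16·136+7820=9996  T[18][17]=17·1+136=153  T[18][18]=18·0+1=1
row 19: T[19][16]=16·9996+367200=527136  T[19][17]=17·153+9996=12597  T[19][18]=18·1+153=171  T[19][19]=19·0+1=1
row 20: T[20][17]=17·12597+527136=741285  T[20][18]=18·171+12597=15675  T[20][19]=19·1+171=190  T[20][20]=20·0+1=1
Read S(20,17) = 741285, S(20,18) = 15675, S(20,19) = 190, S(20,20) = 1.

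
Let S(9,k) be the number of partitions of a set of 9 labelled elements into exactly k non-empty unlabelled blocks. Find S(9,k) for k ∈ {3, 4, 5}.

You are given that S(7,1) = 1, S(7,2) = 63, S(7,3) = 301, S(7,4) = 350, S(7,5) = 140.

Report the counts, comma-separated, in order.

3025, 7770, 6951

row 8: T[8][2]=2·63+1=127  T[8][3]=3·301+63=966  T[8][4]=4·350+301=1701  T[8][5]=5·140+350=1050
row 9: T[9][3]=3·966+127=3025  T[9][4]=4·1701+966=7770  T[9][5]=5·1050+1701=6951
Read S(9,3) = 3025, S(9,4) = 7770, S(9,5) = 6951.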